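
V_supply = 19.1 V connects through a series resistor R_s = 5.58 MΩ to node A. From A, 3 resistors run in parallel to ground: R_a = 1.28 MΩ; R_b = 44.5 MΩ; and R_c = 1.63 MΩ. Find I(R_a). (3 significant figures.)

Parallel bank: R_p = 1/(1/1.28 + 1/44.5 + 1/1.63) = 0.7056 MΩ.
V_A by voltage divider: V_A = 19.1 × 0.7056/(5.58 + 0.7056) = 2.144 V.
Branch current I = V_A/R_a = 2.144/1.28 = 1.675 µA.

I ≈ 1.68 µA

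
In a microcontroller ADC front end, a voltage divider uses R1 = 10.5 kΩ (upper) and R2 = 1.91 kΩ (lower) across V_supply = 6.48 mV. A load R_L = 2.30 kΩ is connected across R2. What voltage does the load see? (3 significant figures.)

V_out ≈ 0.586 mV

R2 ‖ R_L = (1.91 × 2.30)/(1.91 + 2.30) = 1.043 kΩ.
Voltage divider with the loaded lower leg: V_out = 6.48 × 1.043/(10.5 + 1.043) = 6.48 × 0.09039 = 0.5858 mV.
(Unloaded it would be 0.997 mV; the load pulls it down.)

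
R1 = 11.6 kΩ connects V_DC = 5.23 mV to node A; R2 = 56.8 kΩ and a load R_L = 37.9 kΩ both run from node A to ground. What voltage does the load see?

V_out ≈ 3.46 mV

The load sits in parallel with R2, giving an effective lower resistance R2' = R2·R_L/(R2+R_L) = 22.73 kΩ.
Then V_out = V_DC · R2'/(R1 + R2') = 5.23 × 22.73/34.33 = 3.463 mV.
(Unloaded it would be 4.34 mV; the load pulls it down.)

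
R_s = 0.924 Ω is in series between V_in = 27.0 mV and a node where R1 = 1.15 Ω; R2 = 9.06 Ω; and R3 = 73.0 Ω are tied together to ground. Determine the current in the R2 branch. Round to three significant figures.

I ≈ 1.55 mA

Combine the parallel branches: R_p = (1/1.15 + 1/9.06 + 1/73.0)⁻¹ = 1.006 Ω.
V_A = 27.0 × 1.006/1.930 = 14.08 mV.
I(R2) = V_A / R2 = 14.08/9.06 = 1.554 mA.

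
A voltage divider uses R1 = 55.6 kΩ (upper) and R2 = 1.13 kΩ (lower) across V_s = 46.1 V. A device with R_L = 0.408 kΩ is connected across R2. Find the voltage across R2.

V_out ≈ 0.247 V

First combine the lower leg with the load: R2 ‖ R_L = 0.2998 kΩ.
Now apply the divider: V_out = 46.1 × 0.005363 = 0.2472 V.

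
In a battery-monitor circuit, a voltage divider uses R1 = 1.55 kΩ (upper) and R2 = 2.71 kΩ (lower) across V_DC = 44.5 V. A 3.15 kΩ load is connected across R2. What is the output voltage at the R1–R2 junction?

V_out ≈ 21.6 V

The load sits in parallel with R2, giving an effective lower resistance R2' = R2·R_L/(R2+R_L) = 1.457 kΩ.
Then V_out = V_DC · R2'/(R1 + R2') = 44.5 × 1.457/3.007 = 21.56 V.
(Unloaded it would be 28.3 V; the load pulls it down.)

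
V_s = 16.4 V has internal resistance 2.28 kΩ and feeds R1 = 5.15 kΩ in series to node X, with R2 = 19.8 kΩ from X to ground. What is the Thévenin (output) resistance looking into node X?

R1' = 2.28 + 5.15 = 7.430 kΩ (source resistance + R1).
With V_s suppressed (replaced by a short), R_th = R1' ‖ R2 = (7.430 × 19.8)/(7.430 + 19.8) = 5.403 kΩ.

R_th ≈ 5.40 kΩ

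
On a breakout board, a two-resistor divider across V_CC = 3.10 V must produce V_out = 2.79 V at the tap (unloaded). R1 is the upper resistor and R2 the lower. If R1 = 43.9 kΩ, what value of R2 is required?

The divider ratio is R2/(R1+R2) = 2.79/3.10 = 0.9000.
Rearranging, R2 = R1·k/(1−k) = 43.9 × 9.000 = 395.1 kΩ.

R2 ≈ 395 kΩ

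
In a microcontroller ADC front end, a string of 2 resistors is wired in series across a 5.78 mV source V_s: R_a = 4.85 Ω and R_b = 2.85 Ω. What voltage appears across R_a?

V ≈ 3.64 mV

ΣR = 4.85 + 2.85 = 7.700 Ω.
V = V_s · R/ΣR = 5.78 × 0.6299 = 3.641 mV.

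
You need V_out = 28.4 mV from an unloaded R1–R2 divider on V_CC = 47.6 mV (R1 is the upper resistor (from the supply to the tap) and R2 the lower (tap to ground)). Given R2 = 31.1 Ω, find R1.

R1 ≈ 21.0 Ω

Required fraction k = V_out/V_CC = 0.5966.
R1 = R2·(1/k − 1) = 31.1 × 0.6761 = 21.03 Ω.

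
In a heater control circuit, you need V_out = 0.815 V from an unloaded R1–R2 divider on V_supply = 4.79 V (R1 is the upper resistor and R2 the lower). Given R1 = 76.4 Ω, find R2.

R2 ≈ 15.7 Ω

V_out/V_supply = R2/(R1+R2) = 0.1701.
So R2 = R1 · V_out/(V_supply − V_out) = 76.4 × 0.815/(4.79 − 0.815) = 76.4 × 0.2050 = 15.66 Ω.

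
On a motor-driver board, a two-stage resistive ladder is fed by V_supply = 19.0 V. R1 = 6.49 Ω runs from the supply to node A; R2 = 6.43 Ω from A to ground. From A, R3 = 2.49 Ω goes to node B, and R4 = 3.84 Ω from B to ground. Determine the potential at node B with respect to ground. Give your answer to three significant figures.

The second stage (R3 + R4 = 6.330 Ω) loads node A in parallel with R2.
Effective lower resistance at A: R2 ‖ 6.330 = 3.190 Ω.
First divider: V_A = V_supply · 3.190/(6.49 + 3.190) = 6.261 V.
Stage 2 is unloaded, so V_B = V_A · R4/(R3+R4) = 6.261 × 3.84/6.330 = 3.798 V.

V_B ≈ 3.80 V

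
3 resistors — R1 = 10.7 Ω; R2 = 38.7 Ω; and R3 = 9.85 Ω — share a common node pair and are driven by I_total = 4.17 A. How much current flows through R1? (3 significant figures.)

I ≈ 1.76 A

Conductances: ΣG = 1/10.7 + 1/38.7 + 1/9.85 = 0.2208 (1/Ω).
Current divider: I(R1) = I_total · G_k/ΣG = 4.17 × (0.09346/0.2208) = 4.17 × 0.4232 = 1.765 A.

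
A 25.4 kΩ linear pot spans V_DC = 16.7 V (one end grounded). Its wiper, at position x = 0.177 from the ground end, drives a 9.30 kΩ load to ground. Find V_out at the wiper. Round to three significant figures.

The pot divides into 20.90 kΩ above the wiper and 4.496 kΩ below.
(x·R_p) ‖ R_L = 3.031 kΩ.
V_out = 16.7 × 3.031/(20.90 + 3.031) = 2.115 V.
(Unloaded: V_out = x·V_DC = 2.96 V.)

V_out ≈ 2.11 V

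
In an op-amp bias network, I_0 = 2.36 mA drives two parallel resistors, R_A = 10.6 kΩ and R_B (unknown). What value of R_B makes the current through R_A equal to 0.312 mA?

R_B ≈ 1.61 kΩ

Two-branch current divider: I_A = I_0 · R_B/(R_A + R_B).
With f = 0.1322, R_B = R_A · f/(1−f) = 10.6 × 0.1523 = 1.615 kΩ.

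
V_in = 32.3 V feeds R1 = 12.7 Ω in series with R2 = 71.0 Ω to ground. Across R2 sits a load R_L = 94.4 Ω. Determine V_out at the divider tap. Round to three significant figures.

The load sits in parallel with R2, giving an effective lower resistance R2' = R2·R_L/(R2+R_L) = 40.52 Ω.
Then V_out = V_in · R2'/(R1 + R2') = 32.3 × 40.52/53.22 = 24.59 V.

V_out ≈ 24.6 V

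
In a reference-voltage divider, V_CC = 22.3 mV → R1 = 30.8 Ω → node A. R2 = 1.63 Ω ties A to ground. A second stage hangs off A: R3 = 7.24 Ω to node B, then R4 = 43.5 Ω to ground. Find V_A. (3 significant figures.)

Looking into the second stage from A: R3 + R4 = 50.74 Ω appears in parallel with R2.
Effective lower resistance at A: R2 ‖ 50.74 = 1.579 Ω.
So V_A = 22.3 × 0.04877 = 1.088 mV.

V_A ≈ 1.09 mV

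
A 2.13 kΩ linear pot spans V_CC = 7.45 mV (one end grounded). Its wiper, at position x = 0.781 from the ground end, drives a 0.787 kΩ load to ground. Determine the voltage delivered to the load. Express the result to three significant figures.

V_out ≈ 3.98 mV

Lower segment x·R_p = 1.664 kΩ; upper segment (1−x)·R_p = 0.4665 kΩ.
Lower segment in parallel with the load: 1.664 ‖ 0.787 = 0.5343 kΩ.
Then V_out = V_CC · 0.5343/(0.4665 + 0.5343) = 3.977 mV.
(Unloaded: V_out = x·V_CC = 5.82 mV.)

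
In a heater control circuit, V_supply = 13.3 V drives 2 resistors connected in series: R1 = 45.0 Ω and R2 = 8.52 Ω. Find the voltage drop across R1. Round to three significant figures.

Total series resistance ΣR = 45.0 + 8.52 = 53.52 Ω.
V = V_supply · R/ΣR = 13.3 × 0.8408 = 11.18 V.

V ≈ 11.2 V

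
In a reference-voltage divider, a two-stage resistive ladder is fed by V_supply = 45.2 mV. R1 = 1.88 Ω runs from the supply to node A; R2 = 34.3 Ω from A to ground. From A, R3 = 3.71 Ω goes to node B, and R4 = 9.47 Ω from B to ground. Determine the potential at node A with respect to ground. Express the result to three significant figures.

V_A ≈ 37.7 mV

The second stage (R3 + R4 = 13.18 Ω) loads node A in parallel with R2.
R2 ‖ (R3+R4) = 9.521 Ω.
So V_A = 45.2 × 0.8351 = 37.75 mV.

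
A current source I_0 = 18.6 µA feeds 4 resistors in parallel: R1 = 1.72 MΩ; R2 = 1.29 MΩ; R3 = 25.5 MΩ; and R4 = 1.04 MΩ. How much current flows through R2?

I ≈ 6.12 µA

Conductances: ΣG = 1/1.72 + 1/1.29 + 1/25.5 + 1/1.04 = 2.357 (1/MΩ).
By the current-divider rule, I = I_0 · G_k/ΣG = 18.6 × 0.3288 = 6.116 µA.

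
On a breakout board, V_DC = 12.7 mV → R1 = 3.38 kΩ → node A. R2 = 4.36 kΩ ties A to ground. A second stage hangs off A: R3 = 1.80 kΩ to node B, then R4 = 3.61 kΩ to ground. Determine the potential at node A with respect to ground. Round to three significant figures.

V_A ≈ 5.29 mV

Looking into the second stage from A: R3 + R4 = 5.410 kΩ appears in parallel with R2.
R2 ‖ (R3+R4) = 2.414 kΩ.
First divider: V_A = V_DC · 2.414/(3.38 + 2.414) = 5.292 mV.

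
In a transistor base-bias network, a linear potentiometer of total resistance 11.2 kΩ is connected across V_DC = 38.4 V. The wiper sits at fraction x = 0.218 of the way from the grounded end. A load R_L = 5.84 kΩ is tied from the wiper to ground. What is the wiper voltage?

Split the track: R_lower = x·R_p = 2.442 kΩ, R_upper = (1−x)·R_p = 8.758 kΩ.
Lower segment in parallel with the load: 2.442 ‖ 5.84 = 1.722 kΩ.
Then V_out = V_DC · 1.722/(8.758 + 1.722) = 6.309 V.

V_out ≈ 6.31 V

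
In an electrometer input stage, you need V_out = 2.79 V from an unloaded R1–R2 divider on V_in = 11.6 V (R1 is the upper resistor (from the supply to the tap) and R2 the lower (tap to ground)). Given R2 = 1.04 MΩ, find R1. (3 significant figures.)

V_out/V_in = R2/(R1+R2) = 0.2405.
R1 = R2·(1/k − 1) = 1.04 × 3.158 = 3.284 MΩ.

R1 ≈ 3.28 MΩ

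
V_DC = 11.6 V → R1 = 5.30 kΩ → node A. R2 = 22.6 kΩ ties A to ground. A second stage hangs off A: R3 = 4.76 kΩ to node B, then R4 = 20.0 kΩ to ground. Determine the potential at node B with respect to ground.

V_B ≈ 6.47 V

Node A sees R2 in parallel with the series input of stage 2, R3 + R4 = 24.76 kΩ.
Effective lower resistance at A: R2 ‖ 24.76 = 11.82 kΩ.
V_A = 11.6 × 11.82/(5.30 + 11.82) = 8.008 V.
Stage 2 is unloaded, so V_B = V_A · R4/(R3+R4) = 8.008 × 20.0/24.76 = 6.468 V.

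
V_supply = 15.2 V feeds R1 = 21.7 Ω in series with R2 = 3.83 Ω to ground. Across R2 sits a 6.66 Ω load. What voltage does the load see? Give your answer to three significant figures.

V_out ≈ 1.53 V

The load sits in parallel with R2, giving an effective lower resistance R2' = R2·R_L/(R2+R_L) = 2.432 Ω.
Voltage divider with the loaded lower leg: V_out = 15.2 × 2.432/(21.7 + 2.432) = 15.2 × 0.1008 = 1.532 V.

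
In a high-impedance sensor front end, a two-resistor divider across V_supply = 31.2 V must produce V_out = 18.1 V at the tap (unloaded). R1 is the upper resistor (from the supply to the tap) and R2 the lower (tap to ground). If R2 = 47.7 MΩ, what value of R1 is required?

V_out/V_supply = R2/(R1+R2) = 0.5801.
R1 = R2·(1/k − 1) = 47.7 × 0.7238 = 34.52 MΩ.

R1 ≈ 34.5 MΩ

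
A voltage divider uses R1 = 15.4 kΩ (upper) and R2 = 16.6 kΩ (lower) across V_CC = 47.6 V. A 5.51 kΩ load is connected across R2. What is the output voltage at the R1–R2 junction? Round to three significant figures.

V_out ≈ 10.1 V

First combine the lower leg with the load: R2 ‖ R_L = 4.137 kΩ.
Then V_out = V_CC · R2'/(R1 + R2') = 47.6 × 4.137/19.54 = 10.08 V.
(Unloaded it would be 24.7 V; the load pulls it down.)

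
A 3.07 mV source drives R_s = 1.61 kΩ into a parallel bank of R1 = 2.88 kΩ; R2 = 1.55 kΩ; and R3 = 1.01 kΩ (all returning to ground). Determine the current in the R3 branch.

I ≈ 0.725 µA

Parallel bank: R_p = 1/(1/2.88 + 1/1.55 + 1/1.01) = 0.5044 kΩ.
V_A = 3.07 × 0.5044/2.114 = 0.7324 mV.
Branch current I = V_A/R3 = 0.7324/1.01 = 0.7251 µA.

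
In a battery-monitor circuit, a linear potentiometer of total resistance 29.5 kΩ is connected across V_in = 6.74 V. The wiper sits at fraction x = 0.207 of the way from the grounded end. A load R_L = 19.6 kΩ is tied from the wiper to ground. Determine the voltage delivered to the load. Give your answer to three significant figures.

V_out ≈ 1.12 V

Lower segment x·R_p = 6.106 kΩ; upper segment (1−x)·R_p = 23.39 kΩ.
R_L loads the lower segment: effective lower R = 4.656 kΩ.
V_out = 6.74 × 4.656/(23.39 + 4.656) = 1.119 V.
(Unloaded: V_out = x·V_in = 1.40 V.)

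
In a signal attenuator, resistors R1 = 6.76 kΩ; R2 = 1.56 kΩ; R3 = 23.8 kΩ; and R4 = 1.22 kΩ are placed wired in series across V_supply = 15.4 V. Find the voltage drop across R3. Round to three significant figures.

V ≈ 11.0 V

Total series resistance ΣR = 6.76 + 1.56 + 23.8 + 1.22 = 33.34 kΩ.
Voltage divider: V = V_supply · (23.80 / 33.34) = 15.4 × 0.7139 = 10.99 V.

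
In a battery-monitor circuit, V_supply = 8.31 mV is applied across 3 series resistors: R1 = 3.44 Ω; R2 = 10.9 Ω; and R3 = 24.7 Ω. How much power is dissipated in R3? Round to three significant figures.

Series current I = V_supply/ΣR = 8.31/39.04 = 0.2129 mA.
P = I²R = 0.04531 × 24.7 = 1.119 µW.

P ≈ 1.12 µW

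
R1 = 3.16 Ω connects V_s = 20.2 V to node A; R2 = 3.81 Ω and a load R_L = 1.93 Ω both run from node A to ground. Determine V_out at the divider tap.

First combine the lower leg with the load: R2 ‖ R_L = 1.281 Ω.
Now apply the divider: V_out = 20.2 × 0.2885 = 5.827 V.

V_out ≈ 5.83 V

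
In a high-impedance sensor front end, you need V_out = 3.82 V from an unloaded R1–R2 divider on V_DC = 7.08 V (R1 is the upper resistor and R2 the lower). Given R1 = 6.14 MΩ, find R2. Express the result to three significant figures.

The divider ratio is R2/(R1+R2) = 3.82/7.08 = 0.5395.
R2 = R1 · 0.5395/(1 − 0.5395) = 7.195 MΩ.

R2 ≈ 7.19 MΩ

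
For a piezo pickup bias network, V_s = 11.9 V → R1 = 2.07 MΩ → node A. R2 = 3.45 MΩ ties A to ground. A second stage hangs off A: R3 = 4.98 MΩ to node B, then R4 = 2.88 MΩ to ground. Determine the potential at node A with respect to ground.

Looking into the second stage from A: R3 + R4 = 7.860 MΩ appears in parallel with R2.
Effective lower resistance at A: R2 ‖ 7.860 = 2.398 MΩ.
First divider: V_A = V_s · 2.398/(2.07 + 2.398) = 6.386 V.

V_A ≈ 6.39 V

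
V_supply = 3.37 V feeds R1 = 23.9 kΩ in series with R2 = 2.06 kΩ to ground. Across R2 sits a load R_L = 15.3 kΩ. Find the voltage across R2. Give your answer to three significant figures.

V_out ≈ 0.238 V

R2 ‖ R_L = (2.06 × 15.3)/(2.06 + 15.3) = 1.816 kΩ.
Voltage divider with the loaded lower leg: V_out = 3.37 × 1.816/(23.9 + 1.816) = 3.37 × 0.07060 = 0.2379 V.
(Unloaded it would be 0.267 V; the load pulls it down.)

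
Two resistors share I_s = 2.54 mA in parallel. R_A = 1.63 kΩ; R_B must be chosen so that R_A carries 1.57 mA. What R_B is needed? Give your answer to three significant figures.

Two-branch current divider: I_A = I_s · R_B/(R_A + R_B).
1.57/2.54 = R_B/(R_A + R_B) → R_B = R_A · (0.6181)/(1 − 0.6181) = 1.63 × 1.619 = 2.638 kΩ.

R_B ≈ 2.64 kΩ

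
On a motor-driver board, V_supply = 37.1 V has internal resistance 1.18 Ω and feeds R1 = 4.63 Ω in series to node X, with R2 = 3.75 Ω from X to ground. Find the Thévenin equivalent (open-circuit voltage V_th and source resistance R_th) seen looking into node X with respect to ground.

R1' = 1.18 + 4.63 = 5.810 Ω (source resistance + R1).
V_th is the unloaded tap voltage: V_supply · R2/(R1'+R2) = 37.1 × 0.3923 = 14.55 V.
Zeroing V_supply shorts the top of R1' to ground, so R_th = R1' ‖ R2 = 2.279 Ω.

V_th ≈ 14.6 V, R_th ≈ 2.28 Ω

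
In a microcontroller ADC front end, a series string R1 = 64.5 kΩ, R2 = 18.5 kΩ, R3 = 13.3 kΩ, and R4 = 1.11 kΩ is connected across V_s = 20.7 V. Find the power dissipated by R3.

ΣR = 97.41 kΩ → I = 20.7/97.41 = 0.2125 mA.
P = I²R = 0.04516 × 13.3 = 0.6006 mW.

P ≈ 0.601 mW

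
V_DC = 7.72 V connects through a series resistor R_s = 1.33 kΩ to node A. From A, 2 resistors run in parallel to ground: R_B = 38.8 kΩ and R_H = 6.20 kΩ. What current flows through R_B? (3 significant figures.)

Combine the parallel branches: R_p = (1/38.8 + 1/6.20)⁻¹ = 5.346 kΩ.
V_A by voltage divider: V_A = 7.72 × 5.346/(1.33 + 5.346) = 6.182 V.
Branch current I = V_A/R_B = 6.182/38.8 = 0.1593 mA.
(Check via current divider: I_total = 1.156 mA; share G_k/ΣG = 0.1378 → same result.)

I ≈ 0.159 mA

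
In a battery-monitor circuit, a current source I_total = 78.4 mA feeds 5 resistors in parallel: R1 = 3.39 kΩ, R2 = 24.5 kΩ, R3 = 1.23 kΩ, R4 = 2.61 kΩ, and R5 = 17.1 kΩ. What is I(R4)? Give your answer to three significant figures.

Conductances: ΣG = 1/3.39 + 1/24.5 + 1/1.23 + 1/2.61 + 1/17.1 = 1.590 (1/kΩ).
R4 takes the fraction G_k/ΣG = 0.3831/1.590 = 0.2409, so I = 78.4 × 0.2409 = 18.89 mA.

I ≈ 18.9 mA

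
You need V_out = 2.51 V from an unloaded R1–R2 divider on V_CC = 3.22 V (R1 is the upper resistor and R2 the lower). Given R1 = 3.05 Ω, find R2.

The divider ratio is R2/(R1+R2) = 2.51/3.22 = 0.7795.
R2 = R1 · 0.7795/(1 − 0.7795) = 10.78 Ω.

R2 ≈ 10.8 Ω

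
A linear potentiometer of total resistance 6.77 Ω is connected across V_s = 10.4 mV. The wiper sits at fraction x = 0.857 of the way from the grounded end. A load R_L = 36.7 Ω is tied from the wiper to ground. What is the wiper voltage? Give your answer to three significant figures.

V_out ≈ 8.72 mV

The pot divides into 0.9681 Ω above the wiper and 5.802 Ω below.
(x·R_p) ‖ R_L = 5.010 Ω.
Then V_out = V_s · 5.010/(0.9681 + 5.010) = 8.716 mV.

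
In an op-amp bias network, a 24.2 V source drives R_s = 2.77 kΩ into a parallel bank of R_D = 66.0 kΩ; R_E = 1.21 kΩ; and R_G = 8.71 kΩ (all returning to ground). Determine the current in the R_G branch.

I ≈ 0.761 mA

Parallel bank: R_p = 1/(1/66.0 + 1/1.21 + 1/8.71) = 1.046 kΩ.
Node voltage V_A = V_CC · R_p/(R_s + R_p) = 24.2 × 0.2740 = 6.631 V.
Branch current I = V_A/R_G = 6.631/8.71 = 0.7614 mA.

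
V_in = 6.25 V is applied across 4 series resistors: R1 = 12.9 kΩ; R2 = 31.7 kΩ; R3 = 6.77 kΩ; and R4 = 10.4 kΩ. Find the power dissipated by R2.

ΣR = 61.77 kΩ → I = 6.25/61.77 = 0.1012 mA.
P = I²R = 0.01024 × 31.7 = 0.3245 mW.

P ≈ 0.325 mW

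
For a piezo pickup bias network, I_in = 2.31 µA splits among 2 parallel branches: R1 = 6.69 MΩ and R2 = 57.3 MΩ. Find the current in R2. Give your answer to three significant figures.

With just two branches, the current splits inversely with resistance.
I(R2) = 2.31 × 6.69/(6.69 + 57.3) = 2.31 × 0.1045 = 0.2415 µA.

I ≈ 0.242 µA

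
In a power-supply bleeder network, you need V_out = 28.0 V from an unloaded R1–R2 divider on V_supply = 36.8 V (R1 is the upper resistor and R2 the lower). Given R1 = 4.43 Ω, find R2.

R2 ≈ 14.1 Ω

The divider ratio is R2/(R1+R2) = 28.0/36.8 = 0.7609.
So R2 = R1 · V_out/(V_supply − V_out) = 4.43 × 28.0/(36.8 − 28.0) = 4.43 × 3.182 = 14.10 Ω.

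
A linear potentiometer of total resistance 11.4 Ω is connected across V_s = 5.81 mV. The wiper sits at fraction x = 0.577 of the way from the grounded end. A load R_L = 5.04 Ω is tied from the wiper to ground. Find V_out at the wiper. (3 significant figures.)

Lower segment x·R_p = 6.578 Ω; upper segment (1−x)·R_p = 4.822 Ω.
Lower segment in parallel with the load: 6.578 ‖ 5.04 = 2.854 Ω.
Then V_out = V_s · 2.854/(4.822 + 2.854) = 2.160 mV.
(Unloaded: V_out = x·V_s = 3.35 mV.)

V_out ≈ 2.16 mV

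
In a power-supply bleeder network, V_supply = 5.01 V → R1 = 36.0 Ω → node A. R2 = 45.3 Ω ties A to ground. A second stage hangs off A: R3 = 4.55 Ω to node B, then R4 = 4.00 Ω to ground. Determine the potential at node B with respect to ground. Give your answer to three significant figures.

Node A sees R2 in parallel with the series input of stage 2, R3 + R4 = 8.550 Ω.
R2 ‖ (R3+R4) = 7.192 Ω.
First divider: V_A = V_supply · 7.192/(36.0 + 7.192) = 0.8343 V.
Stage 2 is unloaded, so V_B = V_A · R4/(R3+R4) = 0.8343 × 4.00/8.550 = 0.3903 V.

V_B ≈ 0.390 V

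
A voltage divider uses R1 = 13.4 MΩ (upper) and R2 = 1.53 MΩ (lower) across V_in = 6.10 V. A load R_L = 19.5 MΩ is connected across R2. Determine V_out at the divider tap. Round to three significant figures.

R2 ‖ R_L = (1.53 × 19.5)/(1.53 + 19.5) = 1.419 MΩ.
Then V_out = V_in · R2'/(R1 + R2') = 6.10 × 1.419/14.82 = 0.5840 V.

V_out ≈ 0.584 V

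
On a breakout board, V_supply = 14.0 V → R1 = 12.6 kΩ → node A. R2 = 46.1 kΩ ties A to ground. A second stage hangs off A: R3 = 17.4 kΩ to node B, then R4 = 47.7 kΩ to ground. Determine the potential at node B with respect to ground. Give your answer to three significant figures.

V_B ≈ 6.99 V

Node A sees R2 in parallel with the series input of stage 2, R3 + R4 = 65.10 kΩ.
Effective lower resistance at A: R2 ‖ 65.10 = 26.99 kΩ.
V_A = 14.0 × 26.99/(12.6 + 26.99) = 9.544 V.
Stage 2 is unloaded, so V_B = V_A · R4/(R3+R4) = 9.544 × 47.7/65.10 = 6.993 V.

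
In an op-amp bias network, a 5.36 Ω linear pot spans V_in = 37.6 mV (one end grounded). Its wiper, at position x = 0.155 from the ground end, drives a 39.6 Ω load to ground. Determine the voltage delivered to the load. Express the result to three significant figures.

V_out ≈ 5.73 mV

The pot divides into 4.529 Ω above the wiper and 0.8308 Ω below.
R_L loads the lower segment: effective lower R = 0.8137 Ω.
Loaded-divider output: V_out = 37.6 × 0.1523 = 5.726 mV.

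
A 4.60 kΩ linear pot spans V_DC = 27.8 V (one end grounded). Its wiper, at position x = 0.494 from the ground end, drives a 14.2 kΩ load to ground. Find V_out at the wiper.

V_out ≈ 12.7 V

Split the track: R_lower = x·R_p = 2.272 kΩ, R_upper = (1−x)·R_p = 2.328 kΩ.
R_L loads the lower segment: effective lower R = 1.959 kΩ.
Loaded-divider output: V_out = 27.8 × 0.4570 = 12.70 V.
(Unloaded: V_out = x·V_DC = 13.7 V.)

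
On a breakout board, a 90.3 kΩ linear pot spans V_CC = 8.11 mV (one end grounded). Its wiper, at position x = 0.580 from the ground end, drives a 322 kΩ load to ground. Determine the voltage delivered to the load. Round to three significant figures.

The pot divides into 37.93 kΩ above the wiper and 52.37 kΩ below.
(x·R_p) ‖ R_L = 45.05 kΩ.
Loaded-divider output: V_out = 8.11 × 0.5429 = 4.403 mV.

V_out ≈ 4.40 mV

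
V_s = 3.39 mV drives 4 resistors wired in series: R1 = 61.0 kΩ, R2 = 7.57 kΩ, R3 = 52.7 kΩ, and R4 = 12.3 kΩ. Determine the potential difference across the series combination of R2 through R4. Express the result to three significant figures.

V ≈ 1.84 mV

ΣR = 61.0 + 7.57 + 52.7 + 12.3 = 133.6 kΩ.
R_{R2..R4} = 7.57 + 52.7 + 12.3 = 72.57 kΩ.
By the voltage-divider rule, V = 3.39 × 72.57/133.6 = 1.842 mV.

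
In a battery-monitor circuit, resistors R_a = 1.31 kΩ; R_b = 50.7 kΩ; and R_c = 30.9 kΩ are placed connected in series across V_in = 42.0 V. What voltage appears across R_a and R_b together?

ΣR = 1.31 + 50.7 + 30.9 = 82.91 kΩ.
R_{R_a..R_b} = 1.31 + 50.7 = 52.01 kΩ.
Voltage divider: V = V_in · (52.01 / 82.91) = 42.0 × 0.6273 = 26.35 V.

V ≈ 26.3 V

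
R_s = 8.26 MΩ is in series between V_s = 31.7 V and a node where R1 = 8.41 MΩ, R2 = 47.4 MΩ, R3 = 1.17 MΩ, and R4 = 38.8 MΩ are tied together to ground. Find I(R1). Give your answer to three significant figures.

I ≈ 0.400 µA

Parallel bank: R_p = 1/(1/8.41 + 1/47.4 + 1/1.17 + 1/38.8) = 0.9799 MΩ.
V_A by voltage divider: V_A = 31.7 × 0.9799/(8.26 + 0.9799) = 3.362 V.
I(R1) = V_A / R1 = 3.362/8.41 = 0.3998 µA.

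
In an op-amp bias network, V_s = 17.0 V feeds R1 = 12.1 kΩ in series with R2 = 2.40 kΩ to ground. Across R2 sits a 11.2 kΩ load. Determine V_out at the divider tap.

V_out ≈ 2.39 V

The load sits in parallel with R2, giving an effective lower resistance R2' = R2·R_L/(R2+R_L) = 1.976 kΩ.
Then V_out = V_s · R2'/(R1 + R2') = 17.0 × 1.976/14.08 = 2.387 V.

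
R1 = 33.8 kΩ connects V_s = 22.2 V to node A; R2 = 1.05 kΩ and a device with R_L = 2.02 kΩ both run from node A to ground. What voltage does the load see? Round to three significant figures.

V_out ≈ 0.445 V

The load sits in parallel with R2, giving an effective lower resistance R2' = R2·R_L/(R2+R_L) = 0.6909 kΩ.
Then V_out = V_s · R2'/(R1 + R2') = 22.2 × 0.6909/34.49 = 0.4447 V.
(Unloaded it would be 0.669 V; the load pulls it down.)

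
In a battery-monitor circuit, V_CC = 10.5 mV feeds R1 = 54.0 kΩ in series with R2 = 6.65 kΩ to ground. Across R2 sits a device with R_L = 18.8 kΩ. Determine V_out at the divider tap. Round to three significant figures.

V_out ≈ 0.876 mV

R2 ‖ R_L = (6.65 × 18.8)/(6.65 + 18.8) = 4.912 kΩ.
Now apply the divider: V_out = 10.5 × 0.08338 = 0.8755 mV.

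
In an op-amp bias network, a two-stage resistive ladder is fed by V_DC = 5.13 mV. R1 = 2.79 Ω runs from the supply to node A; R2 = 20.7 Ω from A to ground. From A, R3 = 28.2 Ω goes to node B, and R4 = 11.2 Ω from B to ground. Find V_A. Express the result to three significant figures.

V_A ≈ 4.26 mV

Looking into the second stage from A: R3 + R4 = 39.40 Ω appears in parallel with R2.
R2 ‖ (R3+R4) = 13.57 Ω.
So V_A = 5.13 × 0.8295 = 4.255 mV.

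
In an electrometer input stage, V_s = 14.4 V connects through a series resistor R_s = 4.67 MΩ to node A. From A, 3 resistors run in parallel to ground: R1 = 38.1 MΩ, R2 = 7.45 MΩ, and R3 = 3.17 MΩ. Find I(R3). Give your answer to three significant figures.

Equivalent of the parallel group: R_p = 2.101 MΩ.
Node voltage V_A = V_s · R_p/(R_s + R_p) = 14.4 × 0.3103 = 4.468 V.
Branch current I = V_A/R3 = 4.468/3.17 = 1.410 µA.
(Check via current divider: I_total = 2.127 µA; share G_k/ΣG = 0.6628 → same result.)

I ≈ 1.41 µA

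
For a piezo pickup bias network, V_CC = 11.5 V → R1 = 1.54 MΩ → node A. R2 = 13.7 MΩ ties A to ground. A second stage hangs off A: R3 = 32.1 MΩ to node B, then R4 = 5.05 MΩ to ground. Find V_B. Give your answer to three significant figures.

The second stage (R3 + R4 = 37.15 MΩ) loads node A in parallel with R2.
R2 ‖ (R3+R4) = 10.01 MΩ.
So V_A = 11.5 × 0.8667 = 9.967 V.
Then the unloaded second divider: V_B = V_A × R4/(R3+R4) = 9.967 × 0.1359 = 1.355 V.

V_B ≈ 1.35 V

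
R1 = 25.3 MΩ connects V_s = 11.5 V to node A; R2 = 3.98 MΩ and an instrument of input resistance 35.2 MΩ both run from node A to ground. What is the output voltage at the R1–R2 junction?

The load sits in parallel with R2, giving an effective lower resistance R2' = R2·R_L/(R2+R_L) = 3.576 MΩ.
Then V_out = V_s · R2'/(R1 + R2') = 11.5 × 3.576/28.88 = 1.424 V.

V_out ≈ 1.42 V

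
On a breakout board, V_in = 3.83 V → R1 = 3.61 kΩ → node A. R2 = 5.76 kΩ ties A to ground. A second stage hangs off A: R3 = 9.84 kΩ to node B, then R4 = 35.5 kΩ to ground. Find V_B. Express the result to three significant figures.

V_B ≈ 1.76 V

Looking into the second stage from A: R3 + R4 = 45.34 kΩ appears in parallel with R2.
Effective lower resistance at A: R2 ‖ 45.34 = 5.111 kΩ.
First divider: V_A = V_in · 5.111/(3.61 + 5.111) = 2.245 V.
Then the unloaded second divider: V_B = V_A × R4/(R3+R4) = 2.245 × 0.7830 = 1.757 V.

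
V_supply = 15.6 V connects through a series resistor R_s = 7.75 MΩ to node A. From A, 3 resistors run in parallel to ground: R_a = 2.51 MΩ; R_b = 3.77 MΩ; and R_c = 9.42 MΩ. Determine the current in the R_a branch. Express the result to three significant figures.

Parallel bank: R_p = 1/(1/2.51 + 1/3.77 + 1/9.42) = 1.299 MΩ.
V_A = 15.6 × 1.299/9.049 = 2.239 V.
I(R_a) = V_A / R_a = 2.239/2.51 = 0.8922 µA.
(Equivalently: I_total = 1.724 µA, then current-divider fraction G_k/ΣG = 0.5175.)

I ≈ 0.892 µA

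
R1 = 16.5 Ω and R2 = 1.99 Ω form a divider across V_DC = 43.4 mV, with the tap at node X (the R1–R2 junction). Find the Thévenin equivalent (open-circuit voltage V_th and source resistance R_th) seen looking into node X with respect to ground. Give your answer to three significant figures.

With X open, the divider is unloaded: V_th = 43.4 × 1.99/18.49 = 4.671 mV.
Zeroing V_DC shorts the top of R1 to ground, so R_th = R1 ‖ R2 = 1.776 Ω.

V_th ≈ 4.67 mV, R_th ≈ 1.78 Ω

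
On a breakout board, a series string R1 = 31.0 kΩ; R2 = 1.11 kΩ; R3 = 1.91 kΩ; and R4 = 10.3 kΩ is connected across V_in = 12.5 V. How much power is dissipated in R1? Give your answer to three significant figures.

ΣR = 44.32 kΩ → I = 12.5/44.32 = 0.2820 mA.
V(R1) = I·R = 8.743 V; P = V·I = 8.743 × 0.2820 = 2.466 mW.

P ≈ 2.47 mW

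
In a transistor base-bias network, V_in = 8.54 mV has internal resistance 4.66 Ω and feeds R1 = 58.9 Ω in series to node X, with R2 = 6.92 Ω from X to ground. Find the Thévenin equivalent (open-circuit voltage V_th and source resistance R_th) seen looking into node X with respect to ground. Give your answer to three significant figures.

V_th ≈ 0.838 mV, R_th ≈ 6.24 Ω

R1' = 4.66 + 58.9 = 63.56 Ω (source resistance + R1).
V_th is the unloaded tap voltage: V_in · R2/(R1'+R2) = 8.54 × 0.09818 = 0.8385 mV.
Looking into X with the source shorted: R_th = R1'·R2/(R1'+R2) = 63.56 × 6.92/70.48 = 6.241 Ω.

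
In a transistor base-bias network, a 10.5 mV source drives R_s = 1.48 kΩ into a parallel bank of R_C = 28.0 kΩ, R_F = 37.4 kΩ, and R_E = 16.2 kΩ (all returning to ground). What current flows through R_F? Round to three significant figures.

I ≈ 0.237 µA

Combine the parallel branches: R_p = (1/28.0 + 1/37.4 + 1/16.2)⁻¹ = 8.053 kΩ.
V_A = 10.5 × 8.053/9.533 = 8.870 mV.
Branch current I = V_A/R_F = 8.870/37.4 = 0.2372 µA.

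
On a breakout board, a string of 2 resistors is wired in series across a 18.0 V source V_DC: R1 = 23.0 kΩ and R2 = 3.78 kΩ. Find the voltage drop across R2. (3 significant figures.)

V ≈ 2.54 V

Total series resistance ΣR = 23.0 + 3.78 = 26.78 kΩ.
By the voltage-divider rule, V = 18.0 × 3.780/26.78 = 2.541 V.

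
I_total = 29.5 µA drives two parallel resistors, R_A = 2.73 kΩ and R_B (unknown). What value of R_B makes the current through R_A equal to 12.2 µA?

R_B ≈ 1.93 kΩ

Two-branch current divider: I_A = I_total · R_B/(R_A + R_B).
With f = 0.4136, R_B = R_A · f/(1−f) = 2.73 × 0.7052 = 1.925 kΩ.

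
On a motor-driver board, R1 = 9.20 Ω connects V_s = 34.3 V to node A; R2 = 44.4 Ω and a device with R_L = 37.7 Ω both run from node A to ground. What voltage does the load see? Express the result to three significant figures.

R2 ‖ R_L = (44.4 × 37.7)/(44.4 + 37.7) = 20.39 Ω.
Then V_out = V_s · R2'/(R1 + R2') = 34.3 × 20.39/29.59 = 23.63 V.

V_out ≈ 23.6 V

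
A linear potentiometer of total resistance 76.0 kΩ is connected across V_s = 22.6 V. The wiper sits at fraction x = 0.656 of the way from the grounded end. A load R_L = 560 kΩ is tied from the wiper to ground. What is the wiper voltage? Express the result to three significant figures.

V_out ≈ 14.4 V

Lower segment x·R_p = 49.86 kΩ; upper segment (1−x)·R_p = 26.14 kΩ.
R_L loads the lower segment: effective lower R = 45.78 kΩ.
V_out = 22.6 × 45.78/(26.14 + 45.78) = 14.39 V.
(Unloaded: V_out = x·V_s = 14.8 V.)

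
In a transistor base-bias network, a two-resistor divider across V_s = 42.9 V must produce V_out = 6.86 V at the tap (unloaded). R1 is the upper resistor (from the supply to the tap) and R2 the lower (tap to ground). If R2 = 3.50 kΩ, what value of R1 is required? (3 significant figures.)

V_out/V_s = R2/(R1+R2) = 0.1599.
R1 = R2·(1/k − 1) = 3.50 × 5.254 = 18.39 kΩ.

R1 ≈ 18.4 kΩ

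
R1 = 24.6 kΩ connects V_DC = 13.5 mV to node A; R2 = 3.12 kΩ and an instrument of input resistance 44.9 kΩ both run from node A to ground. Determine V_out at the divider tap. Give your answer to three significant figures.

R2 ‖ R_L = (3.12 × 44.9)/(3.12 + 44.9) = 2.917 kΩ.
Then V_out = V_DC · R2'/(R1 + R2') = 13.5 × 2.917/27.52 = 1.431 mV.
(Unloaded it would be 1.52 mV; the load pulls it down.)

V_out ≈ 1.43 mV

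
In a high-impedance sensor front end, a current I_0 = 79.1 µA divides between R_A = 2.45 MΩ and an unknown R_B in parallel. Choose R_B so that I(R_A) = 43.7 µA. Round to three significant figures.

R_B ≈ 3.02 MΩ

The fraction through R_A equals R_B/(R_A+R_B).
With f = 0.5525, R_B = R_A · f/(1−f) = 2.45 × 1.234 = 3.024 MΩ.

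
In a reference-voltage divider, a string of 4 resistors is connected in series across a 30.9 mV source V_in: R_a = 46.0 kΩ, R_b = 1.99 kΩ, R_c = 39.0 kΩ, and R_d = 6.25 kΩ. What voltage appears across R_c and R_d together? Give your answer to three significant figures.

Series total: ΣR = 46.0 + 1.99 + 39.0 + 6.25 = 93.24 kΩ.
R_{R_c..R_d} = 39.0 + 6.25 = 45.25 kΩ.
By the voltage-divider rule, V = 30.9 × 45.25/93.24 = 15.00 mV.

V ≈ 15.0 mV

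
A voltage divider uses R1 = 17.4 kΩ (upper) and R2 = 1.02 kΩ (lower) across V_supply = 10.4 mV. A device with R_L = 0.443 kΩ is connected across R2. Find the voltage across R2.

R2 ‖ R_L = (1.02 × 0.443)/(1.02 + 0.443) = 0.3089 kΩ.
Voltage divider with the loaded lower leg: V_out = 10.4 × 0.3089/(17.4 + 0.3089) = 10.4 × 0.01744 = 0.1814 mV.

V_out ≈ 0.181 mV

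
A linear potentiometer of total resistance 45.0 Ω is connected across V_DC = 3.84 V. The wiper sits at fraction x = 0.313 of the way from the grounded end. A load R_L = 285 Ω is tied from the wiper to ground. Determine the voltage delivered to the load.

Lower segment x·R_p = 14.09 Ω; upper segment (1−x)·R_p = 30.92 Ω.
(x·R_p) ‖ R_L = 13.42 Ω.
Then V_out = V_DC · 13.42/(30.92 + 13.42) = 1.162 V.

V_out ≈ 1.16 V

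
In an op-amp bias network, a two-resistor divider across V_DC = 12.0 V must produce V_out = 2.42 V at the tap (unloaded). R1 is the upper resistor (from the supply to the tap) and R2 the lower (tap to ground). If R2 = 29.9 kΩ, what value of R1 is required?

R1 ≈ 118 kΩ

The divider ratio is R2/(R1+R2) = 2.42/12.0 = 0.2017.
So R1 = R2 · (V_DC/V_out − 1) = 29.9 × (12.0/2.42 − 1) = 29.9 × 3.959 = 118.4 kΩ.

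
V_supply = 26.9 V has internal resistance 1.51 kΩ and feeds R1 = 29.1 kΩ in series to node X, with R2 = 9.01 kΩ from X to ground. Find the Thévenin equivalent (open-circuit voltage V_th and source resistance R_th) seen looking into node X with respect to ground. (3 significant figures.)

R1' = 1.51 + 29.1 = 30.61 kΩ (source resistance + R1).
With X open, the divider is unloaded: V_th = 26.9 × 9.01/39.62 = 6.117 V.
With V_supply suppressed (replaced by a short), R_th = R1' ‖ R2 = (30.61 × 9.01)/(30.61 + 9.01) = 6.961 kΩ.

V_th ≈ 6.12 V, R_th ≈ 6.96 kΩ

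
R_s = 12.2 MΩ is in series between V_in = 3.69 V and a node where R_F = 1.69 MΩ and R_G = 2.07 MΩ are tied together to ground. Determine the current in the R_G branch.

I ≈ 0.126 µA

Parallel bank: R_p = 1/(1/1.69 + 1/2.07) = 0.9304 MΩ.
V_A by voltage divider: V_A = 3.69 × 0.9304/(12.2 + 0.9304) = 0.2615 V.
I(R_G) = V_A / R_G = 0.2615/2.07 = 0.1263 µA.
(Check via current divider: I_total = 0.2810 µA; share G_k/ΣG = 0.4495 → same result.)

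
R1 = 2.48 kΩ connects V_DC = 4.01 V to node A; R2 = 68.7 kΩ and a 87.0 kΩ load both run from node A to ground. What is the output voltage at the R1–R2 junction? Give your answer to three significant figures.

First combine the lower leg with the load: R2 ‖ R_L = 38.39 kΩ.
Then V_out = V_DC · R2'/(R1 + R2') = 4.01 × 38.39/40.87 = 3.767 V.
(Unloaded it would be 3.87 V; the load pulls it down.)

V_out ≈ 3.77 V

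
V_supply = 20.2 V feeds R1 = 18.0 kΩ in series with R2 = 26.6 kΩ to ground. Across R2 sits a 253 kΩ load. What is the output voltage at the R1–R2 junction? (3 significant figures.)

V_out ≈ 11.6 V

R2 ‖ R_L = (26.6 × 253)/(26.6 + 253) = 24.07 kΩ.
Now apply the divider: V_out = 20.2 × 0.5721 = 11.56 V.
(Unloaded it would be 12.0 V; the load pulls it down.)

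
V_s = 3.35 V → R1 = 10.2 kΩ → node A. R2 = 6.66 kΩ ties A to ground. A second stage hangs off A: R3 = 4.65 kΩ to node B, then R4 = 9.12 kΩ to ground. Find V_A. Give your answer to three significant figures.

V_A ≈ 1.02 V

Looking into the second stage from A: R3 + R4 = 13.77 kΩ appears in parallel with R2.
R2 ‖ (R3+R4) = 4.489 kΩ.
First divider: V_A = V_s · 4.489/(10.2 + 4.489) = 1.024 V.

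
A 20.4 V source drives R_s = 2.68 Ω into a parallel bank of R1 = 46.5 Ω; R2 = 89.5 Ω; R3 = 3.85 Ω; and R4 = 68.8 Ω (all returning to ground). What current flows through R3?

Equivalent of the parallel group: R_p = 3.258 Ω.
V_A = 20.4 × 3.258/5.938 = 11.19 V.
I(R3) = V_A / R3 = 11.19/3.85 = 2.907 A.

I ≈ 2.91 A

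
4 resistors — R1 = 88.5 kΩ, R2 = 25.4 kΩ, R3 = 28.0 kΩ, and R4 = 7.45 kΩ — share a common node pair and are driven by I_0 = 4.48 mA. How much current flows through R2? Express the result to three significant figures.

Total conductance ΣG = 1/88.5 + 1/25.4 + 1/28.0 + 1/7.45 = 0.2206 (units of 1/kΩ).
By the current-divider rule, I = I_0 · G_k/ΣG = 4.48 × 0.1785 = 0.7995 mA.

I ≈ 0.799 mA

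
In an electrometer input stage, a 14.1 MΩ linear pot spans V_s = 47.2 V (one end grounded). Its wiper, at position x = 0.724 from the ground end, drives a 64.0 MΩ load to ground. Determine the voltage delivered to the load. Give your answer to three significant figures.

V_out ≈ 32.7 V

Split the track: R_lower = x·R_p = 10.21 MΩ, R_upper = (1−x)·R_p = 3.892 MΩ.
R_L loads the lower segment: effective lower R = 8.804 MΩ.
Loaded-divider output: V_out = 47.2 × 0.6935 = 32.73 V.
(Unloaded: V_out = x·V_s = 34.2 V.)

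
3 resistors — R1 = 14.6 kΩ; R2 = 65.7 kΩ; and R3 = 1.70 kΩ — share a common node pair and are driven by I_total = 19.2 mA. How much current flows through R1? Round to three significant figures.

I ≈ 1.96 mA

Total conductance ΣG = 1/14.6 + 1/65.7 + 1/1.70 = 0.6719 (units of 1/kΩ).
R1 takes the fraction G_k/ΣG = 0.06849/0.6719 = 0.1019, so I = 19.2 × 0.1019 = 1.957 mA.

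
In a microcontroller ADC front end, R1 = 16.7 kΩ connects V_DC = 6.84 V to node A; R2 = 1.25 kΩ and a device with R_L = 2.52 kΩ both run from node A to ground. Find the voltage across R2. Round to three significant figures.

V_out ≈ 0.326 V

R2 ‖ R_L = (1.25 × 2.52)/(1.25 + 2.52) = 0.8355 kΩ.
Voltage divider with the loaded lower leg: V_out = 6.84 × 0.8355/(16.7 + 0.8355) = 6.84 × 0.04765 = 0.3259 V.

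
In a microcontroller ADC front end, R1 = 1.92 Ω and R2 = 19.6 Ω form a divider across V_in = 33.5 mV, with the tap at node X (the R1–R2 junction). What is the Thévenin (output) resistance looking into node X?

With V_in suppressed (replaced by a short), R_th = R1 ‖ R2 = (1.920 × 19.6)/(1.920 + 19.6) = 1.749 Ω.

R_th ≈ 1.75 Ω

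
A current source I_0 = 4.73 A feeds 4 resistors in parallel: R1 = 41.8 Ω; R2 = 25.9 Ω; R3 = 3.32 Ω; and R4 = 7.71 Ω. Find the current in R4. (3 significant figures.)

I ≈ 1.24 A

Conductances: ΣG = 1/41.8 + 1/25.9 + 1/3.32 + 1/7.71 = 0.4934 (1/Ω).
R4 takes the fraction G_k/ΣG = 0.1297/0.4934 = 0.2629, so I = 4.73 × 0.2629 = 1.243 A.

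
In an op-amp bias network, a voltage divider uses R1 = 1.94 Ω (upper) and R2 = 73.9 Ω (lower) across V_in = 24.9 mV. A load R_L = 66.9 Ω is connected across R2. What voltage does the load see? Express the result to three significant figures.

R2 ‖ R_L = (73.9 × 66.9)/(73.9 + 66.9) = 35.11 Ω.
Then V_out = V_in · R2'/(R1 + R2') = 24.9 × 35.11/37.05 = 23.60 mV.
(Unloaded it would be 24.3 mV; the load pulls it down.)

V_out ≈ 23.6 mV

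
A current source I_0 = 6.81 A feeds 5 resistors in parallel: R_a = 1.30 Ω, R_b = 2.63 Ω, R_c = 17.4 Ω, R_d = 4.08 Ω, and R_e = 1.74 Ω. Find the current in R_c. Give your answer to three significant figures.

Total conductance ΣG = 1/1.30 + 1/2.63 + 1/17.4 + 1/4.08 + 1/1.74 = 2.027 (units of 1/Ω).
By the current-divider rule, I = I_0 · G_k/ΣG = 6.81 × 0.02836 = 0.1931 A.

I ≈ 0.193 A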